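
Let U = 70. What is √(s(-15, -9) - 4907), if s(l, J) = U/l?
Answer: I*√44205/3 ≈ 70.083*I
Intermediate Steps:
s(l, J) = 70/l
√(s(-15, -9) - 4907) = √(70/(-15) - 4907) = √(70*(-1/15) - 4907) = √(-14/3 - 4907) = √(-14735/3) = I*√44205/3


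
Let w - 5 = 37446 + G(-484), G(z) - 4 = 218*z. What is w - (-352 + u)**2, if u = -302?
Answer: -495773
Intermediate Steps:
G(z) = 4 + 218*z
w = -68057 (w = 5 + (37446 + (4 + 218*(-484))) = 5 + (37446 + (4 - 105512)) = 5 + (37446 - 105508) = 5 - 68062 = -68057)
w - (-352 + u)**2 = -68057 - (-352 - 302)**2 = -68057 - 1*(-654)**2 = -68057 - 1*427716 = -68057 - 427716 = -495773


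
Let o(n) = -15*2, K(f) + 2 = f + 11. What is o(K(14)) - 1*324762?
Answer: -324792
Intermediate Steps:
K(f) = 9 + f (K(f) = -2 + (f + 11) = -2 + (11 + f) = 9 + f)
o(n) = -30
o(K(14)) - 1*324762 = -30 - 1*324762 = -30 - 324762 = -324792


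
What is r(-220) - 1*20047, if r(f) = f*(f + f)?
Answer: 76753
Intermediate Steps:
r(f) = 2*f² (r(f) = f*(2*f) = 2*f²)
r(-220) - 1*20047 = 2*(-220)² - 1*20047 = 2*48400 - 20047 = 96800 - 20047 = 76753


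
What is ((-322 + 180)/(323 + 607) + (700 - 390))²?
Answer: 20758758241/216225 ≈ 96005.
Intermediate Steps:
((-322 + 180)/(323 + 607) + (700 - 390))² = (-142/930 + 310)² = (-142*1/930 + 310)² = (-71/465 + 310)² = (144079/465)² = 20758758241/216225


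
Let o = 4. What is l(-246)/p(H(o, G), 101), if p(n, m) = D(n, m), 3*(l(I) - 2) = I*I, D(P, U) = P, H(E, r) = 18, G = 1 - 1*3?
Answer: 10087/9 ≈ 1120.8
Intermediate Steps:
G = -2 (G = 1 - 3 = -2)
l(I) = 2 + I²/3 (l(I) = 2 + (I*I)/3 = 2 + I²/3)
p(n, m) = n
l(-246)/p(H(o, G), 101) = (2 + (⅓)*(-246)²)/18 = (2 + (⅓)*60516)*(1/18) = (2 + 20172)*(1/18) = 20174*(1/18) = 10087/9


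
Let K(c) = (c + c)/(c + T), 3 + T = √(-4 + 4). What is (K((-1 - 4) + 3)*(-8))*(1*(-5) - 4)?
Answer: 288/5 ≈ 57.600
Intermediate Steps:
T = -3 (T = -3 + √(-4 + 4) = -3 + √0 = -3 + 0 = -3)
K(c) = 2*c/(-3 + c) (K(c) = (c + c)/(c - 3) = (2*c)/(-3 + c) = 2*c/(-3 + c))
(K((-1 - 4) + 3)*(-8))*(1*(-5) - 4) = ((2*((-1 - 4) + 3)/(-3 + ((-1 - 4) + 3)))*(-8))*(1*(-5) - 4) = ((2*(-5 + 3)/(-3 + (-5 + 3)))*(-8))*(-5 - 4) = ((2*(-2)/(-3 - 2))*(-8))*(-9) = ((2*(-2)/(-5))*(-8))*(-9) = ((2*(-2)*(-⅕))*(-8))*(-9) = ((⅘)*(-8))*(-9) = -32/5*(-9) = 288/5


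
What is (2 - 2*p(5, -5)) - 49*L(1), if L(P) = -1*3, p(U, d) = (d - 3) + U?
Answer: 155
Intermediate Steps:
p(U, d) = -3 + U + d (p(U, d) = (-3 + d) + U = -3 + U + d)
L(P) = -3
(2 - 2*p(5, -5)) - 49*L(1) = (2 - 2*(-3 + 5 - 5)) - 49*(-3) = (2 - 2*(-3)) + 147 = (2 + 6) + 147 = 8 + 147 = 155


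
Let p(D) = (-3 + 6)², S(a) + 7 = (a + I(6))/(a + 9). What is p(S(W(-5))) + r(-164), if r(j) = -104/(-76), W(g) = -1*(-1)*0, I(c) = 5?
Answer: 197/19 ≈ 10.368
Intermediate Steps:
W(g) = 0 (W(g) = 1*0 = 0)
S(a) = -7 + (5 + a)/(9 + a) (S(a) = -7 + (a + 5)/(a + 9) = -7 + (5 + a)/(9 + a))
r(j) = 26/19 (r(j) = -104*(-1/76) = 26/19)
p(D) = 9 (p(D) = 3² = 9)
p(S(W(-5))) + r(-164) = 9 + 26/19 = 197/19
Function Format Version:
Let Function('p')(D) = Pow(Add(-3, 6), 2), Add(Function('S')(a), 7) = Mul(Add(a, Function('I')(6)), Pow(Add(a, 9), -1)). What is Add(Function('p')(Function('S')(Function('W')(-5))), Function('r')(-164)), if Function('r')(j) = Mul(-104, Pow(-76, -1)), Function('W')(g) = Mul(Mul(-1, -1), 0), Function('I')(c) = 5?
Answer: Rational(197, 19) ≈ 10.368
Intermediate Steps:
Function('W')(g) = 0 (Function('W')(g) = Mul(1, 0) = 0)
Function('S')(a) = Add(-7, Mul(Pow(Add(9, a), -1), Add(5, a))) (Function('S')(a) = Add(-7, Mul(Add(a, 5), Pow(Add(a, 9), -1))) = Add(-7, Mul(Add(5, a), Pow(Add(9, a), -1))) = Add(-7, Mul(Pow(Add(9, a), -1), Add(5, a))))
Function('r')(j) = Rational(26, 19) (Function('r')(j) = Mul(-104, Rational(-1, 76)) = Rational(26, 19))
Function('p')(D) = 9 (Function('p')(D) = Pow(3, 2) = 9)
Add(Function('p')(Function('S')(Function('W')(-5))), Function('r')(-164)) = Add(9, Rational(26, 19)) = Rational(197, 19)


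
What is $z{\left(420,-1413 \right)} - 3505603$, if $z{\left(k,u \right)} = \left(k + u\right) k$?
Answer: $-3922663$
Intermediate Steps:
$z{\left(k,u \right)} = k \left(k + u\right)$
$z{\left(420,-1413 \right)} - 3505603 = 420 \left(420 - 1413\right) - 3505603 = 420 \left(-993\right) - 3505603 = -417060 - 3505603 = -3922663$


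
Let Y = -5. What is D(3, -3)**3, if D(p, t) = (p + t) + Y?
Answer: -125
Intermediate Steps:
D(p, t) = -5 + p + t (D(p, t) = (p + t) - 5 = -5 + p + t)
D(3, -3)**3 = (-5 + 3 - 3)**3 = (-5)**3 = -125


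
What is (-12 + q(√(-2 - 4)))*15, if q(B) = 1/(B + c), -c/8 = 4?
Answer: -18588/103 - 3*I*√6/206 ≈ -180.47 - 0.035672*I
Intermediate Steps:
c = -32 (c = -8*4 = -32)
q(B) = 1/(-32 + B) (q(B) = 1/(B - 32) = 1/(-32 + B))
(-12 + q(√(-2 - 4)))*15 = (-12 + 1/(-32 + √(-2 - 4)))*15 = (-12 + 1/(-32 + √(-6)))*15 = (-12 + 1/(-32 + I*√6))*15 = -180 + 15/(-32 + I*√6)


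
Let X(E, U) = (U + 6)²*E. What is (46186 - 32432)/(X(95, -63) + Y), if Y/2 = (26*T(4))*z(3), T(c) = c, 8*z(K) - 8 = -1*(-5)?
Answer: 13754/308993 ≈ 0.044512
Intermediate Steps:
z(K) = 13/8 (z(K) = 1 + (-1*(-5))/8 = 1 + (⅛)*5 = 1 + 5/8 = 13/8)
X(E, U) = E*(6 + U)² (X(E, U) = (6 + U)²*E = E*(6 + U)²)
Y = 338 (Y = 2*((26*4)*(13/8)) = 2*(104*(13/8)) = 2*169 = 338)
(46186 - 32432)/(X(95, -63) + Y) = (46186 - 32432)/(95*(6 - 63)² + 338) = 13754/(95*(-57)² + 338) = 13754/(95*3249 + 338) = 13754/(308655 + 338) = 13754/308993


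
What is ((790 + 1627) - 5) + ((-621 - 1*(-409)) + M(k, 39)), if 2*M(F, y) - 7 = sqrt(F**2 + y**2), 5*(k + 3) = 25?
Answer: 4407/2 + 5*sqrt(61)/2 ≈ 2223.0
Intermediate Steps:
k = 2 (k = -3 + (1/5)*25 = -3 + 5 = 2)
M(F, y) = 7/2 + sqrt(F**2 + y**2)/2
((790 + 1627) - 5) + ((-621 - 1*(-409)) + M(k, 39)) = ((790 + 1627) - 5) + ((-621 - 1*(-409)) + (7/2 + sqrt(2**2 + 39**2)/2)) = (2417 - 5) + ((-621 + 409) + (7/2 + sqrt(4 + 1521)/2)) = 2412 + (-212 + (7/2 + sqrt(1525)/2)) = 2412 + (-212 + (7/2 + (5*sqrt(61))/2)) = 2412 + (-212 + (7/2 + 5*sqrt(61)/2)) = 2412 + (-417/2 + 5*sqrt(61)/2) = 4407/2 + 5*sqrt(61)/2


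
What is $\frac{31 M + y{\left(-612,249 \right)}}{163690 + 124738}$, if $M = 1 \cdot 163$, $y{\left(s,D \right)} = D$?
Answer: $\frac{2651}{144214} \approx 0.018382$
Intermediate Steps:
$M = 163$
$\frac{31 M + y{\left(-612,249 \right)}}{163690 + 124738} = \frac{31 \cdot 163 + 249}{163690 + 124738} = \frac{5053 + 249}{288428} = 5302 \cdot \frac{1}{288428} = \frac{2651}{144214}$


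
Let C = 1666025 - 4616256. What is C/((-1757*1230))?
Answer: 2950231/2161110 ≈ 1.3651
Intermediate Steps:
C = -2950231
C/((-1757*1230)) = -2950231/((-1757*1230)) = -2950231/(-2161110) = -2950231*(-1/2161110) = 2950231/2161110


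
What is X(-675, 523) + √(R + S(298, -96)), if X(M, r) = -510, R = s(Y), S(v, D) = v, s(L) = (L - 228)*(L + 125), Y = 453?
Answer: -510 + 2*√32587 ≈ -148.96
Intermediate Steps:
s(L) = (-228 + L)*(125 + L)
R = 130050 (R = -28500 + 453² - 103*453 = -28500 + 205209 - 46659 = 130050)
X(-675, 523) + √(R + S(298, -96)) = -510 + √(130050 + 298) = -510 + √130348 = -510 + 2*√32587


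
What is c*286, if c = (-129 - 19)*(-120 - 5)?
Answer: 5291000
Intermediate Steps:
c = 18500 (c = -148*(-125) = 18500)
c*286 = 18500*286 = 5291000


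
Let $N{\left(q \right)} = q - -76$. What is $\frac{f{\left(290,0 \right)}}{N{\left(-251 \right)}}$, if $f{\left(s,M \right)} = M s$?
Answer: $0$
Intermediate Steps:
$N{\left(q \right)} = 76 + q$ ($N{\left(q \right)} = q + 76 = 76 + q$)
$\frac{f{\left(290,0 \right)}}{N{\left(-251 \right)}} = \frac{0 \cdot 290}{76 - 251} = \frac{0}{-175} = 0 \left(- \frac{1}{175}\right) = 0$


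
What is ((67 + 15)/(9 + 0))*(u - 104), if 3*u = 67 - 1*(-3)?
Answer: -19844/27 ≈ -734.96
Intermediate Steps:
u = 70/3 (u = (67 - 1*(-3))/3 = (67 + 3)/3 = (⅓)*70 = 70/3 ≈ 23.333)
((67 + 15)/(9 + 0))*(u - 104) = ((67 + 15)/(9 + 0))*(70/3 - 104) = (82/9)*(-242/3) = -19844/27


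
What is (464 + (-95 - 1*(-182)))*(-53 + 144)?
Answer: 50141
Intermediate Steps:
(464 + (-95 - 1*(-182)))*(-53 + 144) = (464 + (-95 + 182))*91 = (464 + 87)*91 = 551*91 = 50141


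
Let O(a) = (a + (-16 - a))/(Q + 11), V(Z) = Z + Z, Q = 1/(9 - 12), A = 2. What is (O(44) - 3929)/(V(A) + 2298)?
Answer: -7861/4604 ≈ -1.7074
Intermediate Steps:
Q = -1/3 (Q = 1/(-3) = -1/3 ≈ -0.33333)
V(Z) = 2*Z
O(a) = -3/2 (O(a) = (a + (-16 - a))/(-1/3 + 11) = -16/32/3 = -16*3/32 = -3/2)
(O(44) - 3929)/(V(A) + 2298) = (-3/2 - 3929)/(2*2 + 2298) = -7861/(2*(4 + 2298)) = -7861/2/2302 = -7861/2*1/2302 = -7861/4604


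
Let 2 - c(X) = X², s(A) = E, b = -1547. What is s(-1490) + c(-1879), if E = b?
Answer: -3532186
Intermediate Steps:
E = -1547
s(A) = -1547
c(X) = 2 - X²
s(-1490) + c(-1879) = -1547 + (2 - 1*(-1879)²) = -1547 + (2 - 1*3530641) = -1547 + (2 - 3530641) = -1547 - 3530639 = -3532186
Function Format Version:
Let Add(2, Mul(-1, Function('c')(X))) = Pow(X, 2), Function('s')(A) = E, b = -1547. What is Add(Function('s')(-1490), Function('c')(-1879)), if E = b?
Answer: -3532186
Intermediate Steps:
E = -1547
Function('s')(A) = -1547
Function('c')(X) = Add(2, Mul(-1, Pow(X, 2)))
Add(Function('s')(-1490), Function('c')(-1879)) = Add(-1547, Add(2, Mul(-1, Pow(-1879, 2)))) = Add(-1547, Add(2, Mul(-1, 3530641))) = Add(-1547, Add(2, -3530641)) = Add(-1547, -3530639) = -3532186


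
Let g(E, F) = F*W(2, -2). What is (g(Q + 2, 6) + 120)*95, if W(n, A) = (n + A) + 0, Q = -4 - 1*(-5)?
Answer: 11400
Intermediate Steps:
Q = 1 (Q = -4 + 5 = 1)
W(n, A) = A + n (W(n, A) = (A + n) + 0 = A + n)
g(E, F) = 0 (g(E, F) = F*(-2 + 2) = F*0 = 0)
(g(Q + 2, 6) + 120)*95 = (0 + 120)*95 = 120*95 = 11400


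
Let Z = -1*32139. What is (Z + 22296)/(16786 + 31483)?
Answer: -9843/48269 ≈ -0.20392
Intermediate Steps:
Z = -32139
(Z + 22296)/(16786 + 31483) = (-32139 + 22296)/(16786 + 31483) = -9843/48269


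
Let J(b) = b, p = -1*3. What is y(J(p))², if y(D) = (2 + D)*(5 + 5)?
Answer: 100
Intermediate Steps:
p = -3
y(D) = 20 + 10*D (y(D) = (2 + D)*10 = 20 + 10*D)
y(J(p))² = (20 + 10*(-3))² = (20 - 30)² = (-10)² = 100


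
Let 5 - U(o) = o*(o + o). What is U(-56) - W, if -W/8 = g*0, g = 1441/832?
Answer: -6267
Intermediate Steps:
g = 1441/832 (g = 1441*(1/832) = 1441/832 ≈ 1.7320)
U(o) = 5 - 2*o² (U(o) = 5 - o*(o + o) = 5 - o*2*o = 5 - 2*o²)
W = 0 (W = -1441*0/104 = -8*0 = 0)
U(-56) - W = (5 - 2*(-56)²) - 1*0 = (5 - 2*3136) + 0 = (5 - 6272) + 0 = -6267 + 0 = -6267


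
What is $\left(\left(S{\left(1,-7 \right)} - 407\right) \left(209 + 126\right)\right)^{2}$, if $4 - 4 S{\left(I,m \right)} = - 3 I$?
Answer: $\frac{294887011225}{16} \approx 1.843 \cdot 10^{10}$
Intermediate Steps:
$S{\left(I,m \right)} = 1 + \frac{3 I}{4}$ ($S{\left(I,m \right)} = 1 - \frac{\left(-3\right) I}{4} = 1 + \frac{3 I}{4}$)
$\left(\left(S{\left(1,-7 \right)} - 407\right) \left(209 + 126\right)\right)^{2} = \left(\left(\left(1 + \frac{3}{4} \cdot 1\right) - 407\right) \left(209 + 126\right)\right)^{2} = \left(\left(\left(1 + \frac{3}{4}\right) - 407\right) 335\right)^{2} = \left(\left(\frac{7}{4} - 407\right) 335\right)^{2} = \left(\left(- \frac{1621}{4}\right) 335\right)^{2} = \left(- \frac{543035}{4}\right)^{2} = \frac{294887011225}{16}$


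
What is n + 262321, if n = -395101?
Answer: -132780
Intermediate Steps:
n + 262321 = -395101 + 262321 = -132780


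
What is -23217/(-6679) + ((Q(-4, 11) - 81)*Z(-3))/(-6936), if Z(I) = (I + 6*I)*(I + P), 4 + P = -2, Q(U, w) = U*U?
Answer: 81028209/15441848 ≈ 5.2473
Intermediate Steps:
Q(U, w) = U²
P = -6 (P = -4 - 2 = -6)
Z(I) = 7*I*(-6 + I) (Z(I) = (I + 6*I)*(I - 6) = (7*I)*(-6 + I) = 7*I*(-6 + I))
-23217/(-6679) + ((Q(-4, 11) - 81)*Z(-3))/(-6936) = -23217/(-6679) + (((-4)² - 81)*(7*(-3)*(-6 - 3)))/(-6936) = -23217*(-1/6679) + ((16 - 81)*(7*(-3)*(-9)))*(-1/6936) = 23217/6679 - 65*189*(-1/6936) = 23217/6679 - 12285*(-1/6936) = 23217/6679 + 4095/2312 = 81028209/15441848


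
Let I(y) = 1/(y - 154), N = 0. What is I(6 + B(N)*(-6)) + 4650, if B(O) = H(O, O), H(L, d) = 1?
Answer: 716099/154 ≈ 4650.0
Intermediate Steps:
B(O) = 1
I(y) = 1/(-154 + y)
I(6 + B(N)*(-6)) + 4650 = 1/(-154 + (6 + 1*(-6))) + 4650 = 1/(-154 + (6 - 6)) + 4650 = 1/(-154 + 0) + 4650 = 1/(-154) + 4650 = -1/154 + 4650 = 716099/154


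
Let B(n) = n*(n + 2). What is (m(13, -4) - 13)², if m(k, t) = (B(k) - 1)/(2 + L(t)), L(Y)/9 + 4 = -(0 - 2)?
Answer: 40401/64 ≈ 631.27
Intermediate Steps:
L(Y) = -18 (L(Y) = -36 + 9*(-(0 - 2)) = -36 + 9*(-1*(-2)) = -36 + 9*2 = -36 + 18 = -18)
B(n) = n*(2 + n)
m(k, t) = 1/16 - k*(2 + k)/16 (m(k, t) = (k*(2 + k) - 1)/(2 - 18) = (-1 + k*(2 + k))/(-16) = (-1 + k*(2 + k))*(-1/16) = 1/16 - k*(2 + k)/16)
(m(13, -4) - 13)² = ((1/16 - 1/16*13*(2 + 13)) - 13)² = ((1/16 - 1/16*13*15) - 13)² = ((1/16 - 195/16) - 13)² = (-97/8 - 13)² = (-201/8)² = 40401/64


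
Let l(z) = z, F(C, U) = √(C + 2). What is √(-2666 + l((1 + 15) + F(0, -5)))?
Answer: √(-2650 + √2) ≈ 51.464*I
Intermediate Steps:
F(C, U) = √(2 + C)
√(-2666 + l((1 + 15) + F(0, -5))) = √(-2666 + ((1 + 15) + √(2 + 0))) = √(-2666 + (16 + √2)) = √(-2650 + √2)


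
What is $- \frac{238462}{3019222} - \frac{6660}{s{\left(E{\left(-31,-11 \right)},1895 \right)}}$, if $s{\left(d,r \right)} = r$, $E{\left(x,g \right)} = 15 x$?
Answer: $- \frac{2055990401}{572142569} \approx -3.5935$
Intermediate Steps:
$- \frac{238462}{3019222} - \frac{6660}{s{\left(E{\left(-31,-11 \right)},1895 \right)}} = - \frac{238462}{3019222} - \frac{6660}{1895} = \left(-238462\right) \frac{1}{3019222} - \frac{1332}{379} = - \frac{119231}{1509611} - \frac{1332}{379} = - \frac{2055990401}{572142569}$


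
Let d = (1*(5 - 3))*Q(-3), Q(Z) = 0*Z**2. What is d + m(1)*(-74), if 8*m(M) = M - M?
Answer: 0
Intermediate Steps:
Q(Z) = 0
m(M) = 0 (m(M) = (M - M)/8 = (1/8)*0 = 0)
d = 0 (d = (1*(5 - 3))*0 = (1*2)*0 = 2*0 = 0)
d + m(1)*(-74) = 0 + 0*(-74) = 0 + 0 = 0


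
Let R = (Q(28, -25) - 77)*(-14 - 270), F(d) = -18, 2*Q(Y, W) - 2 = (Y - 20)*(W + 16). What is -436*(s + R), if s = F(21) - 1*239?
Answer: -13756236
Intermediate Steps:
Q(Y, W) = 1 + (-20 + Y)*(16 + W)/2 (Q(Y, W) = 1 + ((Y - 20)*(W + 16))/2 = 1 + ((-20 + Y)*(16 + W))/2 = 1 + (-20 + Y)*(16 + W)/2)
R = 31808 (R = ((-159 - 10*(-25) + 8*28 + (½)*(-25)*28) - 77)*(-14 - 270) = ((-159 + 250 + 224 - 350) - 77)*(-284) = (-35 - 77)*(-284) = -112*(-284) = 31808)
s = -257 (s = -18 - 1*239 = -18 - 239 = -257)
-436*(s + R) = -436*(-257 + 31808) = -436*31551 = -13756236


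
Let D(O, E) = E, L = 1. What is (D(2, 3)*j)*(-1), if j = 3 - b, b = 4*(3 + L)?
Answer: 39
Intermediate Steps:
b = 16 (b = 4*(3 + 1) = 4*4 = 16)
j = -13 (j = 3 - 1*16 = 3 - 16 = -13)
(D(2, 3)*j)*(-1) = (3*(-13))*(-1) = -39*(-1) = 39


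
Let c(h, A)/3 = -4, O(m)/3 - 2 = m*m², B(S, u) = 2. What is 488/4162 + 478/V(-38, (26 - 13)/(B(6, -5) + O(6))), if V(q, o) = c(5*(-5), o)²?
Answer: 514927/149832 ≈ 3.4367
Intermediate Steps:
O(m) = 6 + 3*m³ (O(m) = 6 + 3*(m*m²) = 6 + 3*m³)
c(h, A) = -12 (c(h, A) = 3*(-4) = -12)
V(q, o) = 144 (V(q, o) = (-12)² = 144)
488/4162 + 478/V(-38, (26 - 13)/(B(6, -5) + O(6))) = 488/4162 + 478/144 = 488*(1/4162) + 478*(1/144) = 244/2081 + 239/72 = 514927/149832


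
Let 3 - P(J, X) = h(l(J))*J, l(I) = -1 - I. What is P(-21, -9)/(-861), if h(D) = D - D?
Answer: -1/287 ≈ -0.0034843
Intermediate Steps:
h(D) = 0
P(J, X) = 3 (P(J, X) = 3 - 0*J = 3 - 1*0 = 3 + 0 = 3)
P(-21, -9)/(-861) = 3/(-861) = 3*(-1/861) = -1/287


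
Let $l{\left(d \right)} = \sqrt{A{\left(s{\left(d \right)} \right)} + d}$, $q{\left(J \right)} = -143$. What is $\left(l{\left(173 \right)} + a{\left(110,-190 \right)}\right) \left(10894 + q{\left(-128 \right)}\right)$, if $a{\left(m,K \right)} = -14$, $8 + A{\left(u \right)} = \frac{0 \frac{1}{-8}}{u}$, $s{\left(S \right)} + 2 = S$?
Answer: $-150514 + 10751 \sqrt{165} \approx -12415.0$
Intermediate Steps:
$s{\left(S \right)} = -2 + S$
$A{\left(u \right)} = -8$ ($A{\left(u \right)} = -8 + \frac{0 \frac{1}{-8}}{u} = -8 + \frac{0 \left(- \frac{1}{8}\right)}{u} = -8 + \frac{0}{u} = -8 + 0 = -8$)
$l{\left(d \right)} = \sqrt{-8 + d}$
$\left(l{\left(173 \right)} + a{\left(110,-190 \right)}\right) \left(10894 + q{\left(-128 \right)}\right) = \left(\sqrt{-8 + 173} - 14\right) \left(10894 - 143\right) = \left(\sqrt{165} - 14\right) 10751 = \left(-14 + \sqrt{165}\right) 10751 = -150514 + 10751 \sqrt{165}$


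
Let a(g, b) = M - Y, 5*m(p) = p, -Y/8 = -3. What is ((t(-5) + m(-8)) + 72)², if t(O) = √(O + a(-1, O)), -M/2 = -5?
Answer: 123429/25 + 704*I*√19/5 ≈ 4937.2 + 613.73*I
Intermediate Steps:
Y = 24 (Y = -8*(-3) = 24)
M = 10 (M = -2*(-5) = 10)
m(p) = p/5
a(g, b) = -14 (a(g, b) = 10 - 1*24 = 10 - 24 = -14)
t(O) = √(-14 + O) (t(O) = √(O - 14) = √(-14 + O))
((t(-5) + m(-8)) + 72)² = ((√(-14 - 5) + (⅕)*(-8)) + 72)² = ((√(-19) - 8/5) + 72)² = ((I*√19 - 8/5) + 72)² = ((-8/5 + I*√19) + 72)² = (352/5 + I*√19)²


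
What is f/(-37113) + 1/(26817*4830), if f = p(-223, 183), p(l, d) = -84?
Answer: 3626743451/1602367506810 ≈ 0.0022634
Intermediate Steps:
f = -84
f/(-37113) + 1/(26817*4830) = -84/(-37113) + 1/(26817*4830) = -84*(-1/37113) + (1/26817)*(1/4830) = 28/12371 + 1/129526110 = 3626743451/1602367506810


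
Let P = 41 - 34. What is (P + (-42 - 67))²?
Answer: 10404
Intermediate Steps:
P = 7
(P + (-42 - 67))² = (7 + (-42 - 67))² = (7 - 109)² = (-102)² = 10404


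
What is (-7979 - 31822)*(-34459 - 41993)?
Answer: 3042866052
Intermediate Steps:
(-7979 - 31822)*(-34459 - 41993) = -39801*(-76452) = 3042866052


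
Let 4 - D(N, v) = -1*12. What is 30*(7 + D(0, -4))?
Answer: 690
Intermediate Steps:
D(N, v) = 16 (D(N, v) = 4 - (-1)*12 = 4 - 1*(-12) = 4 + 12 = 16)
30*(7 + D(0, -4)) = 30*(7 + 16) = 30*23 = 690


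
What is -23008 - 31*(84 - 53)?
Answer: -23969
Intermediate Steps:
-23008 - 31*(84 - 53) = -23008 - 31*31 = -23008 - 961 = -23969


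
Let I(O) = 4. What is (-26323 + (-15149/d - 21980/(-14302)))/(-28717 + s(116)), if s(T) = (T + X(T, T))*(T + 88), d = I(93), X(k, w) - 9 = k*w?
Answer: -861229631/78426647428 ≈ -0.010981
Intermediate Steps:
X(k, w) = 9 + k*w
d = 4
s(T) = (88 + T)*(9 + T + T²) (s(T) = (T + (9 + T*T))*(T + 88) = (T + (9 + T²))*(88 + T) = (9 + T + T²)*(88 + T) = (88 + T)*(9 + T + T²))
(-26323 + (-15149/d - 21980/(-14302)))/(-28717 + s(116)) = (-26323 + (-15149/4 - 21980/(-14302)))/(-28717 + (792 + 116³ + 89*116² + 97*116)) = (-26323 + (-15149*¼ - 21980*(-1/14302)))/(-28717 + (792 + 1560896 + 89*13456 + 11252)) = (-26323 + (-15149/4 + 10990/7151))/(-28717 + (792 + 1560896 + 1197584 + 11252)) = (-26323 - 108286539/28604)/(-28717 + 2770524) = -861229631/28604/2741807 = -861229631/28604*1/2741807 = -861229631/78426647428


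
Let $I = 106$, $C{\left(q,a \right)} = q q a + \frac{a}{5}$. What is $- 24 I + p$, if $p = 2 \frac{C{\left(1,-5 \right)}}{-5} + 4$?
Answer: $- \frac{12688}{5} \approx -2537.6$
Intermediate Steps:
$C{\left(q,a \right)} = \frac{a}{5} + a q^{2}$ ($C{\left(q,a \right)} = q^{2} a + a \frac{1}{5} = a q^{2} + \frac{a}{5} = \frac{a}{5} + a q^{2}$)
$p = \frac{32}{5}$ ($p = 2 \frac{\left(-5\right) \left(\frac{1}{5} + 1^{2}\right)}{-5} + 4 = 2 - 5 \left(\frac{1}{5} + 1\right) \left(- \frac{1}{5}\right) + 4 = 2 \left(-5\right) \frac{6}{5} \left(- \frac{1}{5}\right) + 4 = 2 \left(\left(-6\right) \left(- \frac{1}{5}\right)\right) + 4 = 2 \cdot \frac{6}{5} + 4 = \frac{12}{5} + 4 = \frac{32}{5} \approx 6.4$)
$- 24 I + p = \left(-24\right) 106 + \frac{32}{5} = -2544 + \frac{32}{5} = - \frac{12688}{5}$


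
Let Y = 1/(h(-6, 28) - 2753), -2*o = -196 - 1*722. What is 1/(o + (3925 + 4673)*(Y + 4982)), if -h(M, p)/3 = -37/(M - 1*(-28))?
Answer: 60455/2589631752069 ≈ 2.3345e-8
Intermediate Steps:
h(M, p) = 111/(28 + M) (h(M, p) = -(-111)/(M - 1*(-28)) = -(-111)/(M + 28) = -(-111)/(28 + M) = 111/(28 + M))
o = 459 (o = -(-196 - 1*722)/2 = -(-196 - 722)/2 = -1/2*(-918) = 459)
Y = -22/60455 (Y = 1/(111/(28 - 6) - 2753) = 1/(111/22 - 2753) = 1/(-60455/22) = -22/60455 ≈ -0.00036391)
1/(o + (3925 + 4673)*(Y + 4982)) = 1/(459 + (3925 + 4673)*(-22/60455 + 4982)) = 1/(459 + 8598*(301186788/60455)) = 1/(459 + 2589604003224/60455) = 1/(2589631752069/60455) = 60455/2589631752069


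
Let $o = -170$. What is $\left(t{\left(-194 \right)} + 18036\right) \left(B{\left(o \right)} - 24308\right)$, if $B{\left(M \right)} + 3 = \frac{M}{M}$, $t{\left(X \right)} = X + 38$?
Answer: $-434662800$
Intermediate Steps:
$t{\left(X \right)} = 38 + X$
$B{\left(M \right)} = -2$ ($B{\left(M \right)} = -3 + \frac{M}{M} = -3 + 1 = -2$)
$\left(t{\left(-194 \right)} + 18036\right) \left(B{\left(o \right)} - 24308\right) = \left(\left(38 - 194\right) + 18036\right) \left(-2 - 24308\right) = \left(-156 + 18036\right) \left(-24310\right) = 17880 \left(-24310\right) = -434662800$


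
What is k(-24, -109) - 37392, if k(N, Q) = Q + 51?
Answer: -37450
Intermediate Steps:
k(N, Q) = 51 + Q
k(-24, -109) - 37392 = (51 - 109) - 37392 = -58 - 37392 = -37450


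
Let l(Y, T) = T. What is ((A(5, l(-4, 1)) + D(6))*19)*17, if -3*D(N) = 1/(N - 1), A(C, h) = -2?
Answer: -10013/15 ≈ -667.53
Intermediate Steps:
D(N) = -1/(3*(-1 + N)) (D(N) = -1/(3*(N - 1)) = -1/(3*(-1 + N)))
((A(5, l(-4, 1)) + D(6))*19)*17 = ((-2 - 1/(-3 + 3*6))*19)*17 = ((-2 - 1/(-3 + 18))*19)*17 = ((-2 - 1/15)*19)*17 = -31/15*19*17 = -589/15*17 = -10013/15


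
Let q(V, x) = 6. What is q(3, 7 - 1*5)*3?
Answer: 18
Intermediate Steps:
q(3, 7 - 1*5)*3 = 6*3 = 18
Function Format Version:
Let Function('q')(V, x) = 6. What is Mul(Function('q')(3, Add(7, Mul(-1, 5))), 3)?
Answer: 18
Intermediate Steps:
Mul(Function('q')(3, Add(7, Mul(-1, 5))), 3) = Mul(6, 3) = 18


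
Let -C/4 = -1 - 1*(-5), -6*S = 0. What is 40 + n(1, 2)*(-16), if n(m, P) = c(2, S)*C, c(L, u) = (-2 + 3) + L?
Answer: 808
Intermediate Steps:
S = 0 (S = -⅙*0 = 0)
c(L, u) = 1 + L
C = -16 (C = -4*(-1 - 1*(-5)) = -4*(-1 + 5) = -4*4 = -16)
n(m, P) = -48 (n(m, P) = (1 + 2)*(-16) = 3*(-16) = -48)
40 + n(1, 2)*(-16) = 40 - 48*(-16) = 40 + 768 = 808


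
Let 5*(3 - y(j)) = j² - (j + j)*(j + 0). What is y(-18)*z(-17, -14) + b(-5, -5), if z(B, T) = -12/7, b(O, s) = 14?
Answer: -3578/35 ≈ -102.23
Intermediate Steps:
z(B, T) = -12/7 (z(B, T) = -12*⅐ = -12/7)
y(j) = 3 + j²/5 (y(j) = 3 - (j² - (j + j)*(j + 0))/5 = 3 - (j² - 2*j*j)/5 = 3 - (j² - 2*j²)/5 = 3 - (-1)*j²/5 = 3 + j²/5)
y(-18)*z(-17, -14) + b(-5, -5) = (3 + (⅕)*(-18)²)*(-12/7) + 14 = (3 + (⅕)*324)*(-12/7) + 14 = (3 + 324/5)*(-12/7) + 14 = (339/5)*(-12/7) + 14 = -4068/35 + 14 = -3578/35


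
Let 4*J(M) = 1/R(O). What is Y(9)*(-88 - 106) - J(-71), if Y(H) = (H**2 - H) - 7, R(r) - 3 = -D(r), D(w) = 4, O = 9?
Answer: -50439/4 ≈ -12610.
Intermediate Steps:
R(r) = -1 (R(r) = 3 - 1*4 = 3 - 4 = -1)
Y(H) = -7 + H**2 - H
J(M) = -1/4 (J(M) = (1/4)/(-1) = (1/4)*(-1) = -1/4)
Y(9)*(-88 - 106) - J(-71) = (-7 + 9**2 - 1*9)*(-88 - 106) - 1*(-1/4) = (-7 + 81 - 9)*(-194) + 1/4 = 65*(-194) + 1/4 = -12610 + 1/4 = -50439/4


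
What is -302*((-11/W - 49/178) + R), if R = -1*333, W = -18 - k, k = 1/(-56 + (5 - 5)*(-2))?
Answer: 9003920563/89623 ≈ 1.0046e+5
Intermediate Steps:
k = -1/56 (k = 1/(-56 + 0*(-2)) = 1/(-56 + 0) = 1/(-56) = -1/56 ≈ -0.017857)
W = -1007/56 (W = -18 - 1*(-1/56) = -18 + 1/56 = -1007/56 ≈ -17.982)
R = -333
-302*((-11/W - 49/178) + R) = -302*((-11/(-1007/56) - 49/178) - 333) = -302*((-11*(-56/1007) - 49*1/178) - 333) = -302*((616/1007 - 49/178) - 333) = -302*(60305/179246 - 333) = -302*(-59628613/179246) = 9003920563/89623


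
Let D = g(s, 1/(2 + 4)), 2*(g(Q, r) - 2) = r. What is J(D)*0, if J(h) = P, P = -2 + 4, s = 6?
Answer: 0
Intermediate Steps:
g(Q, r) = 2 + r/2
D = 25/12 (D = 2 + 1/(2*(2 + 4)) = 2 + (1/2)/6 = 2 + (1/2)*(1/6) = 2 + 1/12 = 25/12 ≈ 2.0833)
P = 2
J(h) = 2
J(D)*0 = 2*0 = 0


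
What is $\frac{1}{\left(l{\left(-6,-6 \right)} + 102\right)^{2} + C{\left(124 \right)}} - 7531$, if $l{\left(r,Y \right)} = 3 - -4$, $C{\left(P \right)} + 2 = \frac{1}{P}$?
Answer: $- \frac{11093140283}{1472997} \approx -7531.0$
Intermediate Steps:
$C{\left(P \right)} = -2 + \frac{1}{P}$
$l{\left(r,Y \right)} = 7$ ($l{\left(r,Y \right)} = 3 + 4 = 7$)
$\frac{1}{\left(l{\left(-6,-6 \right)} + 102\right)^{2} + C{\left(124 \right)}} - 7531 = \frac{1}{\left(7 + 102\right)^{2} - \left(2 - \frac{1}{124}\right)} - 7531 = \frac{1}{109^{2} + \left(-2 + \frac{1}{124}\right)} - 7531 = \frac{1}{11881 - \frac{247}{124}} - 7531 = \frac{1}{\frac{1472997}{124}} - 7531 = \frac{124}{1472997} - 7531 = - \frac{11093140283}{1472997}$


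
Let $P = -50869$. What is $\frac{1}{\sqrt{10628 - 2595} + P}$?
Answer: $- \frac{50869}{2587647128} - \frac{\sqrt{8033}}{2587647128} \approx -1.9693 \cdot 10^{-5}$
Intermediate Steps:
$\frac{1}{\sqrt{10628 - 2595} + P} = \frac{1}{\sqrt{10628 - 2595} - 50869} = \frac{1}{\sqrt{8033} - 50869} = \frac{1}{-50869 + \sqrt{8033}}$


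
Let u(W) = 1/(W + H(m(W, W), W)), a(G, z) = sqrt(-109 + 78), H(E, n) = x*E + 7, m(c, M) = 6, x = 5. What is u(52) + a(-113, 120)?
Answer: 1/89 + I*sqrt(31) ≈ 0.011236 + 5.5678*I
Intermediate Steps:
H(E, n) = 7 + 5*E (H(E, n) = 5*E + 7 = 7 + 5*E)
a(G, z) = I*sqrt(31) (a(G, z) = sqrt(-31) = I*sqrt(31))
u(W) = 1/(37 + W) (u(W) = 1/(W + (7 + 5*6)) = 1/(W + (7 + 30)) = 1/(W + 37) = 1/(37 + W))
u(52) + a(-113, 120) = 1/(37 + 52) + I*sqrt(31) = 1/89 + I*sqrt(31)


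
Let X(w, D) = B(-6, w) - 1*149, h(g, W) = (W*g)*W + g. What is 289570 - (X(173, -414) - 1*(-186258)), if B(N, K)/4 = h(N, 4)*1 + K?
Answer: 103177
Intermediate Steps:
h(g, W) = g + g*W**2 (h(g, W) = g*W**2 + g = g + g*W**2)
B(N, K) = 4*K + 68*N (B(N, K) = 4*((N*(1 + 4**2))*1 + K) = 4*((N*(1 + 16))*1 + K) = 4*((N*17)*1 + K) = 4*((17*N)*1 + K) = 4*(17*N + K) = 4*(K + 17*N) = 4*K + 68*N)
X(w, D) = -557 + 4*w (X(w, D) = (4*w + 68*(-6)) - 1*149 = (4*w - 408) - 149 = (-408 + 4*w) - 149 = -557 + 4*w)
289570 - (X(173, -414) - 1*(-186258)) = 289570 - ((-557 + 4*173) - 1*(-186258)) = 289570 - ((-557 + 692) + 186258) = 289570 - (135 + 186258) = 289570 - 1*186393 = 289570 - 186393 = 103177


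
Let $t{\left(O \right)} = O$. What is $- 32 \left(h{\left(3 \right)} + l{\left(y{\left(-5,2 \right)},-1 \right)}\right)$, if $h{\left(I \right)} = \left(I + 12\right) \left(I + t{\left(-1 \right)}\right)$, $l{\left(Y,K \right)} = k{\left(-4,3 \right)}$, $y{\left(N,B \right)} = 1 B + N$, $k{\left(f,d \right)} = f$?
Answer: $-832$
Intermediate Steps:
$y{\left(N,B \right)} = B + N$
$l{\left(Y,K \right)} = -4$
$h{\left(I \right)} = \left(-1 + I\right) \left(12 + I\right)$ ($h{\left(I \right)} = \left(I + 12\right) \left(I - 1\right) = \left(12 + I\right) \left(-1 + I\right) = \left(-1 + I\right) \left(12 + I\right)$)
$- 32 \left(h{\left(3 \right)} + l{\left(y{\left(-5,2 \right)},-1 \right)}\right) = - 32 \left(\left(-12 + 3^{2} + 11 \cdot 3\right) - 4\right) = - 32 \left(\left(-12 + 9 + 33\right) - 4\right) = - 32 \left(30 - 4\right) = \left(-32\right) 26 = -832$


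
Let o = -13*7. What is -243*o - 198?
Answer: 21915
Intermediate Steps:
o = -91
-243*o - 198 = -243*(-91) - 198 = 22113 - 198 = 21915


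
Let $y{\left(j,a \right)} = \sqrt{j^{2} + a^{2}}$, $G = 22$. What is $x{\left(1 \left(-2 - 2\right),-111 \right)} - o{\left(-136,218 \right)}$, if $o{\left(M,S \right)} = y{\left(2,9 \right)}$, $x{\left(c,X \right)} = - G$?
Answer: $-22 - \sqrt{85} \approx -31.22$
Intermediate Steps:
$x{\left(c,X \right)} = -22$ ($x{\left(c,X \right)} = \left(-1\right) 22 = -22$)
$y{\left(j,a \right)} = \sqrt{a^{2} + j^{2}}$
$o{\left(M,S \right)} = \sqrt{85}$ ($o{\left(M,S \right)} = \sqrt{9^{2} + 2^{2}} = \sqrt{81 + 4} = \sqrt{85}$)
$x{\left(1 \left(-2 - 2\right),-111 \right)} - o{\left(-136,218 \right)} = -22 - \sqrt{85}$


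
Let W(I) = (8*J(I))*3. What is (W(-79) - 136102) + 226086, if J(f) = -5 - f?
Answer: 91760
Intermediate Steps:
W(I) = -120 - 24*I (W(I) = (8*(-5 - I))*3 = (-40 - 8*I)*3 = -120 - 24*I)
(W(-79) - 136102) + 226086 = ((-120 - 24*(-79)) - 136102) + 226086 = ((-120 + 1896) - 136102) + 226086 = (1776 - 136102) + 226086 = -134326 + 226086 = 91760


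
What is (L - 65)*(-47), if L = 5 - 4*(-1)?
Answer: 2632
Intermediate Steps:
L = 9 (L = 5 + 4 = 9)
(L - 65)*(-47) = (9 - 65)*(-47) = -56*(-47) = 2632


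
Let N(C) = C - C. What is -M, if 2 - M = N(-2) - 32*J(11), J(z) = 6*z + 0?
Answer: -2114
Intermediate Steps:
J(z) = 6*z
N(C) = 0
M = 2114 (M = 2 - (0 - 192*11) = 2 - (0 - 32*66) = 2 - (0 - 2112) = 2 - 1*(-2112) = 2 + 2112 = 2114)
-M = -1*2114 = -2114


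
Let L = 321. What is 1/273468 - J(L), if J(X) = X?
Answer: -87783227/273468 ≈ -321.00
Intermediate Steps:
1/273468 - J(L) = 1/273468 - 1*321 = 1/273468 - 321 = -87783227/273468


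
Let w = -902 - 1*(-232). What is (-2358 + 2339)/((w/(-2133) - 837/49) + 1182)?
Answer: -1985823/121786603 ≈ -0.016306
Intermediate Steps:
w = -670 (w = -902 + 232 = -670)
(-2358 + 2339)/((w/(-2133) - 837/49) + 1182) = (-2358 + 2339)/((-670/(-2133) - 837/49) + 1182) = -19/((-670*(-1/2133) - 837*1/49) + 1182) = -19/((670/2133 - 837/49) + 1182) = -19/(-1752491/104517 + 1182) = -19/121786603/104517 = -19*104517/121786603 = -1985823/121786603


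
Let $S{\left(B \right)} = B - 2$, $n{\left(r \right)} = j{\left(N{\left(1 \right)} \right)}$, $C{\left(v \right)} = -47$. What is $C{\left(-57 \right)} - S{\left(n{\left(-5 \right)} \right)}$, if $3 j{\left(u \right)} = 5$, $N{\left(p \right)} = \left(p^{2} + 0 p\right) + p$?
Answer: $- \frac{140}{3} \approx -46.667$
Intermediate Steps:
$N{\left(p \right)} = p + p^{2}$ ($N{\left(p \right)} = \left(p^{2} + 0\right) + p = p^{2} + p = p + p^{2}$)
$j{\left(u \right)} = \frac{5}{3}$ ($j{\left(u \right)} = \frac{1}{3} \cdot 5 = \frac{5}{3}$)
$n{\left(r \right)} = \frac{5}{3}$
$S{\left(B \right)} = -2 + B$ ($S{\left(B \right)} = B - 2 = -2 + B$)
$C{\left(-57 \right)} - S{\left(n{\left(-5 \right)} \right)} = -47 - \left(-2 + \frac{5}{3}\right) = -47 - - \frac{1}{3} = -47 + \frac{1}{3} = - \frac{140}{3}$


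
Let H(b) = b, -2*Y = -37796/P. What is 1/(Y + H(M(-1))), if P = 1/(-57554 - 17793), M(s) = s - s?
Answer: -1/1423907606 ≈ -7.0229e-10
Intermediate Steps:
M(s) = 0
P = -1/75347 (P = 1/(-75347) = -1/75347 ≈ -1.3272e-5)
Y = -1423907606 (Y = -(-18898)/(-1/75347) = -(-18898)*(-75347) = -1/2*2847815212 = -1423907606)
1/(Y + H(M(-1))) = 1/(-1423907606 + 0) = 1/(-1423907606) = -1/1423907606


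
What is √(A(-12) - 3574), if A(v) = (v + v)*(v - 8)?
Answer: I*√3094 ≈ 55.624*I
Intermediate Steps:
A(v) = 2*v*(-8 + v) (A(v) = (2*v)*(-8 + v) = 2*v*(-8 + v))
√(A(-12) - 3574) = √(2*(-12)*(-8 - 12) - 3574) = √(2*(-12)*(-20) - 3574) = √(480 - 3574) = √(-3094) = I*√3094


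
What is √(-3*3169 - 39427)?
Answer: I*√48934 ≈ 221.21*I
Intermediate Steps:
√(-3*3169 - 39427) = √(-9507 - 39427) = √(-48934) = I*√48934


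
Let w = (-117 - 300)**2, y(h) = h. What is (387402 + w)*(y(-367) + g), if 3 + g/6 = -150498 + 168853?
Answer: 61598880795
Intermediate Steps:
w = 173889 (w = (-417)**2 = 173889)
g = 110112 (g = -18 + 6*(-150498 + 168853) = -18 + 6*18355 = -18 + 110130 = 110112)
(387402 + w)*(y(-367) + g) = (387402 + 173889)*(-367 + 110112) = 561291*109745 = 61598880795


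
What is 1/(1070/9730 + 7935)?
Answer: 973/7720862 ≈ 0.00012602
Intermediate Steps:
1/(1070/9730 + 7935) = 1/(1070*(1/9730) + 7935) = 1/(107/973 + 7935) = 1/(7720862/973) = 973/7720862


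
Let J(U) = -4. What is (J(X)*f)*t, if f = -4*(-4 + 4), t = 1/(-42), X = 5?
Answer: 0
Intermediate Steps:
t = -1/42 ≈ -0.023810
f = 0 (f = -4*0 = 0)
(J(X)*f)*t = -4*0*(-1/42) = 0*(-1/42) = 0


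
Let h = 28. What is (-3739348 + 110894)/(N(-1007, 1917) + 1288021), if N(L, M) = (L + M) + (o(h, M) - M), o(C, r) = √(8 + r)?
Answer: -4669871096356/1656405034271 + 18142270*√77/1656405034271 ≈ -2.8192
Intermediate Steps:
N(L, M) = L + √(8 + M) (N(L, M) = (L + M) + (√(8 + M) - M) = L + √(8 + M))
(-3739348 + 110894)/(N(-1007, 1917) + 1288021) = (-3739348 + 110894)/((-1007 + √(8 + 1917)) + 1288021) = -3628454/((-1007 + √1925) + 1288021) = -3628454/((-1007 + 5*√77) + 1288021) = -3628454/(1287014 + 5*√77)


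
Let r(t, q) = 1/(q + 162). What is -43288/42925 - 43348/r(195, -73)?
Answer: -165603491388/42925 ≈ -3.8580e+6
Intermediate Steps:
r(t, q) = 1/(162 + q)
-43288/42925 - 43348/r(195, -73) = -43288/42925 - 43348/(1/(162 - 73)) = -43288*1/42925 - 43348/(1/89) = -43288/42925 - 43348/1/89 = -43288/42925 - 43348*89 = -43288/42925 - 3857972 = -165603491388/42925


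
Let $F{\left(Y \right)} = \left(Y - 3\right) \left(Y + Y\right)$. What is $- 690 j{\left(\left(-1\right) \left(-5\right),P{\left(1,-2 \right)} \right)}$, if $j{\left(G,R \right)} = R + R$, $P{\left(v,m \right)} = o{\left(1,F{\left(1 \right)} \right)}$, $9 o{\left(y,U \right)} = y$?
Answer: $- \frac{460}{3} \approx -153.33$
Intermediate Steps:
$F{\left(Y \right)} = 2 Y \left(-3 + Y\right)$ ($F{\left(Y \right)} = \left(-3 + Y\right) 2 Y = 2 Y \left(-3 + Y\right)$)
$o{\left(y,U \right)} = \frac{y}{9}$
$P{\left(v,m \right)} = \frac{1}{9}$ ($P{\left(v,m \right)} = \frac{1}{9} \cdot 1 = \frac{1}{9}$)
$j{\left(G,R \right)} = 2 R$
$- 690 j{\left(\left(-1\right) \left(-5\right),P{\left(1,-2 \right)} \right)} = - 690 \cdot 2 \cdot \frac{1}{9} = \left(-690\right) \frac{2}{9} = - \frac{460}{3}$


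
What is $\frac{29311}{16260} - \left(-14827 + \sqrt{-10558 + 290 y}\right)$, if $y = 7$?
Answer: $\frac{241116331}{16260} - 4 i \sqrt{533} \approx 14829.0 - 92.347 i$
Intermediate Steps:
$\frac{29311}{16260} - \left(-14827 + \sqrt{-10558 + 290 y}\right) = \frac{29311}{16260} - \left(-14827 + \sqrt{-10558 + 290 \cdot 7}\right) = 29311 \cdot \frac{1}{16260} - \left(-14827 + \sqrt{-10558 + 2030}\right) = \frac{29311}{16260} - \left(-14827 + \sqrt{-8528}\right) = \frac{29311}{16260} - \left(-14827 + 4 i \sqrt{533}\right) = \frac{29311}{16260} + \left(14827 - 4 i \sqrt{533}\right) = \frac{241116331}{16260} - 4 i \sqrt{533}$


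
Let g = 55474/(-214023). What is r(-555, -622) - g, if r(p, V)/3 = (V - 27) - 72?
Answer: -462876275/214023 ≈ -2162.7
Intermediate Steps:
r(p, V) = -297 + 3*V (r(p, V) = 3*((V - 27) - 72) = 3*((-27 + V) - 72) = 3*(-99 + V) = -297 + 3*V)
g = -55474/214023 (g = 55474*(-1/214023) = -55474/214023 ≈ -0.25920)
r(-555, -622) - g = (-297 + 3*(-622)) - 1*(-55474/214023) = (-297 - 1866) + 55474/214023 = -2163 + 55474/214023 = -462876275/214023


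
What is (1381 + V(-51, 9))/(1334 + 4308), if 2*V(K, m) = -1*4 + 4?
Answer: 1381/5642 ≈ 0.24477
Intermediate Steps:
V(K, m) = 0 (V(K, m) = (-1*4 + 4)/2 = (-4 + 4)/2 = (½)*0 = 0)
(1381 + V(-51, 9))/(1334 + 4308) = (1381 + 0)/(1334 + 4308) = 1381/5642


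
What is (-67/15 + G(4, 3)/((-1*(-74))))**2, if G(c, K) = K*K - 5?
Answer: 5997601/308025 ≈ 19.471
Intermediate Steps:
G(c, K) = -5 + K**2 (G(c, K) = K**2 - 5 = -5 + K**2)
(-67/15 + G(4, 3)/((-1*(-74))))**2 = (-67/15 + (-5 + 3**2)/((-1*(-74))))**2 = (-67*1/15 + (-5 + 9)/74)**2 = (-67/15 + 4*(1/74))**2 = (-67/15 + 2/37)**2 = (-2449/555)**2 = 5997601/308025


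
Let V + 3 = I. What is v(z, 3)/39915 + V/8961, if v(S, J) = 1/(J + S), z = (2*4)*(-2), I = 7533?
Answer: 1302423463/1549939365 ≈ 0.84031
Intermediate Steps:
V = 7530 (V = -3 + 7533 = 7530)
z = -16 (z = 8*(-2) = -16)
v(z, 3)/39915 + V/8961 = 1/((3 - 16)*39915) + 7530/8961 = (1/39915)/(-13) + 7530*(1/8961) = -1/13*1/39915 + 2510/2987 = -1/518895 + 2510/2987 = 1302423463/1549939365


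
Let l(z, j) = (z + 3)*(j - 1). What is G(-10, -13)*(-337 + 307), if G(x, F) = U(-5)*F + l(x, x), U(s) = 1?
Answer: -1920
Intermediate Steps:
l(z, j) = (-1 + j)*(3 + z) (l(z, j) = (3 + z)*(-1 + j) = (-1 + j)*(3 + z))
G(x, F) = -3 + F + x**2 + 2*x (G(x, F) = 1*F + (-3 - x + 3*x + x*x) = F + (-3 - x + 3*x + x**2) = F + (-3 + x**2 + 2*x) = -3 + F + x**2 + 2*x)
G(-10, -13)*(-337 + 307) = (-3 - 13 + (-10)**2 + 2*(-10))*(-337 + 307) = (-3 - 13 + 100 - 20)*(-30) = 64*(-30) = -1920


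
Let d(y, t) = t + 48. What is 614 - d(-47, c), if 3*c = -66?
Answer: 588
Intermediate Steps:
c = -22 (c = (1/3)*(-66) = -22)
d(y, t) = 48 + t
614 - d(-47, c) = 614 - (48 - 22) = 614 - 1*26 = 614 - 26 = 588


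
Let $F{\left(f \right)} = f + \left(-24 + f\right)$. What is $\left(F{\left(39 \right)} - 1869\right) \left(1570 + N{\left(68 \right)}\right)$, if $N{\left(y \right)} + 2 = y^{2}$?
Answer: $-11238480$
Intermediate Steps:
$N{\left(y \right)} = -2 + y^{2}$
$F{\left(f \right)} = -24 + 2 f$
$\left(F{\left(39 \right)} - 1869\right) \left(1570 + N{\left(68 \right)}\right) = \left(\left(-24 + 2 \cdot 39\right) - 1869\right) \left(1570 - \left(2 - 68^{2}\right)\right) = \left(\left(-24 + 78\right) - 1869\right) \left(1570 + \left(-2 + 4624\right)\right) = \left(54 - 1869\right) \left(1570 + 4622\right) = \left(-1815\right) 6192 = -11238480$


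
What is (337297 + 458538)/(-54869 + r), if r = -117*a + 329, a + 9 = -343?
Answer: -795835/13356 ≈ -59.586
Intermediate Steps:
a = -352 (a = -9 - 343 = -352)
r = 41513 (r = -117*(-352) + 329 = 41184 + 329 = 41513)
(337297 + 458538)/(-54869 + r) = (337297 + 458538)/(-54869 + 41513) = 795835/(-13356) = 795835*(-1/13356) = -795835/13356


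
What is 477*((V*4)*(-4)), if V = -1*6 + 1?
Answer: 38160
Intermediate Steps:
V = -5 (V = -6 + 1 = -5)
477*((V*4)*(-4)) = 477*(-5*4*(-4)) = 477*(-20*(-4)) = 477*80 = 38160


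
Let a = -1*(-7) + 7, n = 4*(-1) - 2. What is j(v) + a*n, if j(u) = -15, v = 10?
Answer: -99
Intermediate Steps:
n = -6 (n = -4 - 2 = -6)
a = 14 (a = 7 + 7 = 14)
j(v) + a*n = -15 + 14*(-6) = -15 - 84 = -99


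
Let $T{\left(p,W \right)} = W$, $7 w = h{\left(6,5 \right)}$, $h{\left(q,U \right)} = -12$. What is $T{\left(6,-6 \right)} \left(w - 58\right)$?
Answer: $\frac{2508}{7} \approx 358.29$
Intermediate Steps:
$w = - \frac{12}{7}$ ($w = \frac{1}{7} \left(-12\right) = - \frac{12}{7} \approx -1.7143$)
$T{\left(6,-6 \right)} \left(w - 58\right) = - 6 \left(- \frac{12}{7} - 58\right) = \left(-6\right) \left(- \frac{418}{7}\right) = \frac{2508}{7}$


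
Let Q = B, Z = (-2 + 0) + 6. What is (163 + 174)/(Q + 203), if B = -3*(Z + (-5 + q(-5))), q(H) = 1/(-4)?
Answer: 1348/827 ≈ 1.6300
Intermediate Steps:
q(H) = -¼ (q(H) = 1*(-¼) = -¼)
Z = 4 (Z = -2 + 6 = 4)
B = 15/4 (B = -3*(4 + (-5 - ¼)) = -3*(4 - 21/4) = -3*(-5/4) = 15/4 ≈ 3.7500)
Q = 15/4 ≈ 3.7500
(163 + 174)/(Q + 203) = (163 + 174)/(15/4 + 203) = 337/(827/4) = 337*(4/827) = 1348/827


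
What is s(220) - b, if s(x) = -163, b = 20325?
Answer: -20488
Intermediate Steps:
s(220) - b = -163 - 1*20325 = -163 - 20325 = -20488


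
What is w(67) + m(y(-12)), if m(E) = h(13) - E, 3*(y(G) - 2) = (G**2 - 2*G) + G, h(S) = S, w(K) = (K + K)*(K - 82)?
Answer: -2051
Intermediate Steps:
w(K) = 2*K*(-82 + K) (w(K) = (2*K)*(-82 + K) = 2*K*(-82 + K))
y(G) = 2 - G/3 + G**2/3 (y(G) = 2 + ((G**2 - 2*G) + G)/3 = 2 + (G**2 - G)/3 = 2 + (-G/3 + G**2/3) = 2 - G/3 + G**2/3)
m(E) = 13 - E
w(67) + m(y(-12)) = 2*67*(-82 + 67) + (13 - (2 - 1/3*(-12) + (1/3)*(-12)**2)) = 2*67*(-15) + (13 - (2 + 4 + (1/3)*144)) = -2010 + (13 - (2 + 4 + 48)) = -2010 + (13 - 1*54) = -2010 + (13 - 54) = -2010 - 41 = -2051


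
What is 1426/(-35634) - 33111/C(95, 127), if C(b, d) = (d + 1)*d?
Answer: -601529215/289633152 ≈ -2.0769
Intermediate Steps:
C(b, d) = d*(1 + d) (C(b, d) = (1 + d)*d = d*(1 + d))
1426/(-35634) - 33111/C(95, 127) = 1426/(-35634) - 33111*1/(127*(1 + 127)) = 1426*(-1/35634) - 33111/(127*128) = -713/17817 - 33111/16256 = -601529215/289633152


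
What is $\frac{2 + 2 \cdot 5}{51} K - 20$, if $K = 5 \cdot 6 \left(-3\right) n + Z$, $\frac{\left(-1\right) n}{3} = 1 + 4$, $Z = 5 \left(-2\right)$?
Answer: $\frac{5020}{17} \approx 295.29$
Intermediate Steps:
$Z = -10$
$n = -15$ ($n = - 3 \left(1 + 4\right) = \left(-3\right) 5 = -15$)
$K = 1340$ ($K = 5 \cdot 6 \left(-3\right) \left(-15\right) - 10 = 30 \left(-3\right) \left(-15\right) - 10 = \left(-90\right) \left(-15\right) - 10 = 1350 - 10 = 1340$)
$\frac{2 + 2 \cdot 5}{51} K - 20 = \frac{2 + 2 \cdot 5}{51} \cdot 1340 - 20 = \left(2 + 10\right) \frac{1}{51} \cdot 1340 - 20 = 12 \cdot \frac{1}{51} \cdot 1340 - 20 = \frac{4}{17} \cdot 1340 - 20 = \frac{5360}{17} - 20 = \frac{5020}{17}$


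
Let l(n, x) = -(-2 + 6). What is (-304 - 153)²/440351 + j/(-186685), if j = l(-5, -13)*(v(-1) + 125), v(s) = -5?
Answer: 7840068809/16441385287 ≈ 0.47685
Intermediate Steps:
l(n, x) = -4 (l(n, x) = -1*4 = -4)
j = -480 (j = -4*(-5 + 125) = -4*120 = -480)
(-304 - 153)²/440351 + j/(-186685) = (-304 - 153)²/440351 - 480/(-186685) = (-457)²*(1/440351) - 480*(-1/186685) = 208849*(1/440351) + 96/37337 = 208849/440351 + 96/37337 = 7840068809/16441385287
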